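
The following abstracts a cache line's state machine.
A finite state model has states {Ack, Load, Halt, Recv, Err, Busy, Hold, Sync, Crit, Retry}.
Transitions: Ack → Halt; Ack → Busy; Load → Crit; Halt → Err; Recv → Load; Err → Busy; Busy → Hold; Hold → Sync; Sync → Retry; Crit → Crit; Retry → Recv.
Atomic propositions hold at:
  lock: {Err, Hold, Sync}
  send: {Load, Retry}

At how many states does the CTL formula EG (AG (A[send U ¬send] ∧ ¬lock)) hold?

4

Sat(¬send) = {Ack, Halt, Recv, Err, Busy, Hold, Sync, Crit}
A[send U ¬send]: least fixpoint, start Z0 = Sat(¬send) = {Ack, Halt, Recv, Err, Busy, Hold, Sync, Crit}, add states in Sat(send) with every successor in Z. Z1 = {Ack, Load, Halt, Recv, Err, Busy, Hold, Sync, Crit, Retry}; fixed.
Sat(A[send U ¬send]) = {Ack, Load, Halt, Recv, Err, Busy, Hold, Sync, Crit, Retry}
Sat(¬lock) = {Ack, Load, Halt, Recv, Busy, Crit, Retry}
Sat(A[send U ¬send] ∧ ¬lock) = {Ack, Load, Halt, Recv, Busy, Crit, Retry}
AG (A[send U ¬send] ∧ ¬lock): greatest fixpoint, start Z0 = {Ack, Load, Halt, Recv, Busy, Crit, Retry}, keep only states in Sat with every successor in Z. Z1 = {Ack, Load, Recv, Crit, Retry}; Z2 = {Load, Recv, Crit, Retry}; fixed.
Sat(AG (A[send U ¬send] ∧ ¬lock)) = {Load, Recv, Crit, Retry}
EG (AG (A[send U ¬send] ∧ ¬lock)): greatest fixpoint, start Z0 = {Load, Recv, Crit, Retry}, keep only states in Sat with some successor in Z. Already a fixed point.
Sat(EG (AG (A[send U ¬send] ∧ ¬lock))) = {Load, Recv, Crit, Retry}
|Sat(EG (AG (A[send U ¬send] ∧ ¬lock)))| = |{Load, Recv, Crit, Retry}| = 4.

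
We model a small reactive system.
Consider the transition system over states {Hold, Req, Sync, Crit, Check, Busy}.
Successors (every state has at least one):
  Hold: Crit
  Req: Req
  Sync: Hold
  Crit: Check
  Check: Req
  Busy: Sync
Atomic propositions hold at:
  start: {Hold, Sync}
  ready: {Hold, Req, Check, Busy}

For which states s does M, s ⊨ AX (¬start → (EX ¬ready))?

Sat(¬start) = {Req, Crit, Check, Busy}
Sat(¬ready) = {Sync, Crit}
Sat(EX ¬ready) = {s : some successor in {Sync, Crit}} = {Hold, Busy}
Sat(¬start → (EX ¬ready)) = {Hold, Sync, Busy}
Sat(AX (¬start → (EX ¬ready))) = {s : every successor in {Hold, Sync, Busy}} = {Sync, Busy}

{Sync, Busy}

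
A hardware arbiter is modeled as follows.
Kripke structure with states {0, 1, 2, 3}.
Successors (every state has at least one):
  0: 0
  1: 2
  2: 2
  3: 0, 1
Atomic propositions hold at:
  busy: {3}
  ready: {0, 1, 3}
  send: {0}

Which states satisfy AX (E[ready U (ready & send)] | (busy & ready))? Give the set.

{0}

Sat(ready & send) = {0}
E[ready U (ready & send)]: least fixpoint, start Z0 = Sat((ready & send)) = {0}, add states in Sat(ready) with some successor in Z. Z1 = {0, 3}; fixed.
Sat(E[ready U (ready & send)]) = {0, 3}
Sat(busy & ready) = {3}
Sat(E[ready U (ready & send)] | (busy & ready)) = {0, 3}
Sat(AX (E[ready U (ready & send)] | (busy & ready))) = {s : every successor in {0, 3}} = {0}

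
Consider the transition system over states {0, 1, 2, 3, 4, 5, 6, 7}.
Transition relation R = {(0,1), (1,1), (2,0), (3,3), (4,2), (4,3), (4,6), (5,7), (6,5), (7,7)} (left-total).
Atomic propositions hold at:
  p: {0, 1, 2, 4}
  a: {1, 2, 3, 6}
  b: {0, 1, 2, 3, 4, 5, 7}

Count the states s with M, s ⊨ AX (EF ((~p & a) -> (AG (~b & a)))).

6

Sat(~p) = {3, 5, 6, 7}
Sat(~p & a) = {3, 6}
Sat(~b) = {6}
Sat(~b & a) = {6}
AG (~b & a): greatest fixpoint, start Z0 = {6}, keep only states in Sat with every successor in Z. Z1 = ∅; fixed.
Sat(AG (~b & a)) = ∅
Sat((~p & a) -> (AG (~b & a))) = {0, 1, 2, 4, 5, 7}
EF ((~p & a) -> (AG (~b & a))): least fixpoint, start Z0 = {0, 1, 2, 4, 5, 7}, add states with some successor in Z. Z1 = {0, 1, 2, 4, 5, 6, 7}; fixed.
Sat(EF ((~p & a) -> (AG (~b & a)))) = {0, 1, 2, 4, 5, 6, 7}
Sat(AX (EF ((~p & a) -> (AG (~b & a))))) = {s : every successor in {0, 1, 2, 4, 5, 6, 7}} = {0, 1, 2, 5, 6, 7}
|Sat(AX (EF ((~p & a) -> (AG (~b & a)))))| = |{0, 1, 2, 5, 6, 7}| = 6.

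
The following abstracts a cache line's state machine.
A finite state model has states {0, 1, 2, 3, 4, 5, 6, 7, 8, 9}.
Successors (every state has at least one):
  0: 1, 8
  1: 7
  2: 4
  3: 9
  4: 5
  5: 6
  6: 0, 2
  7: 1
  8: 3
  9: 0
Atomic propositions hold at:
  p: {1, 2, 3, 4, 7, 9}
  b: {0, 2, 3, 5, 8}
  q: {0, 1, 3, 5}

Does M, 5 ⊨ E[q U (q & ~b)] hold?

Sat(~b) = {1, 4, 6, 7, 9}
Sat(q & ~b) = {1}
E[q U (q & ~b)]: least fixpoint, start Z0 = Sat((q & ~b)) = {1}, add states in Sat(q) with some successor in Z. Z1 = {0, 1}; fixed.
Sat(E[q U (q & ~b)]) = {0, 1}
5 ∉ Sat(E[q U (q & ~b)]) = {0, 1}, so the formula does not hold at 5.

No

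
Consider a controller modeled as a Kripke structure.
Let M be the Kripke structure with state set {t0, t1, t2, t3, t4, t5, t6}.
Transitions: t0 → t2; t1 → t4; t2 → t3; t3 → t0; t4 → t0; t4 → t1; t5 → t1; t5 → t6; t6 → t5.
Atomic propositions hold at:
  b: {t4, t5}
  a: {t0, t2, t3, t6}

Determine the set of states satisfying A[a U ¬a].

{t1, t4, t5, t6}

Sat(¬a) = {t1, t4, t5}
A[a U ¬a]: least fixpoint, start Z0 = Sat(¬a) = {t1, t4, t5}, add states in Sat(a) with every successor in Z. Z1 = {t1, t4, t5, t6}; fixed.
Sat(A[a U ¬a]) = {t1, t4, t5, t6}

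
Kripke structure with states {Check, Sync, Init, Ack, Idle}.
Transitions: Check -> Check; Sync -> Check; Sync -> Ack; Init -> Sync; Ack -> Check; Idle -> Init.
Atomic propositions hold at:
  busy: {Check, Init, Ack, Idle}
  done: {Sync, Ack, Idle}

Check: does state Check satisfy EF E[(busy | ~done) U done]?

Sat(~done) = {Check, Init}
Sat(busy | ~done) = {Check, Init, Ack, Idle}
E[(busy | ~done) U done]: least fixpoint, start Z0 = Sat(done) = {Sync, Ack, Idle}, add states in Sat(busy | ~done) with some successor in Z. Z1 = {Sync, Init, Ack, Idle}; fixed.
Sat(E[(busy | ~done) U done]) = {Sync, Init, Ack, Idle}
EF E[(busy | ~done) U done]: least fixpoint, start Z0 = {Sync, Init, Ack, Idle}, add states with some successor in Z. Already a fixed point.
Sat(EF E[(busy | ~done) U done]) = {Sync, Init, Ack, Idle}
Check ∉ Sat(EF E[(busy | ~done) U done]) = {Sync, Init, Ack, Idle}, so the formula does not hold at Check.

No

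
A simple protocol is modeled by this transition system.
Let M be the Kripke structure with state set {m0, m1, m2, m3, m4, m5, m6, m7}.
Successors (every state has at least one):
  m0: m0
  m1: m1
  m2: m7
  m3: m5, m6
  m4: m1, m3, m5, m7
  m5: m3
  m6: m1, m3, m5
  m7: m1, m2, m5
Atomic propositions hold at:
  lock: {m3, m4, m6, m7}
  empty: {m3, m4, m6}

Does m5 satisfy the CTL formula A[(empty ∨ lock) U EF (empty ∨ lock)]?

Yes

Sat(empty ∨ lock) = {m3, m4, m6, m7}
EF (empty ∨ lock): least fixpoint, start Z0 = {m3, m4, m6, m7}, add states with some successor in Z. Z1 = {m2, m3, m4, m5, m6, m7}; fixed.
Sat(EF (empty ∨ lock)) = {m2, m3, m4, m5, m6, m7}
A[(empty ∨ lock) U EF (empty ∨ lock)]: least fixpoint, start Z0 = Sat(EF (empty ∨ lock)) = {m2, m3, m4, m5, m6, m7}, add states in Sat(empty ∨ lock) with every successor in Z. Already a fixed point.
Sat(A[(empty ∨ lock) U EF (empty ∨ lock)]) = {m2, m3, m4, m5, m6, m7}
m5 ∈ Sat(A[(empty ∨ lock) U EF (empty ∨ lock)]) = {m2, m3, m4, m5, m6, m7}, so the formula holds at m5.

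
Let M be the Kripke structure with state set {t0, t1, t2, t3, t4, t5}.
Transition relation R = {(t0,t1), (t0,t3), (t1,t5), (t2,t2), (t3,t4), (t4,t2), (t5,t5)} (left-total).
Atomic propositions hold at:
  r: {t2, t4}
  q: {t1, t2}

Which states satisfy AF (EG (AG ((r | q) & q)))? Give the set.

Sat(r | q) = {t1, t2, t4}
Sat((r | q) & q) = {t1, t2}
AG ((r | q) & q): greatest fixpoint, start Z0 = {t1, t2}, keep only states in Sat with every successor in Z. Z1 = {t2}; fixed.
Sat(AG ((r | q) & q)) = {t2}
EG (AG ((r | q) & q)): greatest fixpoint, start Z0 = {t2}, keep only states in Sat with some successor in Z. Already a fixed point.
Sat(EG (AG ((r | q) & q))) = {t2}
AF (EG (AG ((r | q) & q))): least fixpoint, start Z0 = {t2}, add states with every successor in Z. Z1 = {t2, t4}; Z2 = {t2, t3, t4}; fixed.
Sat(AF (EG (AG ((r | q) & q)))) = {t2, t3, t4}

{t2, t3, t4}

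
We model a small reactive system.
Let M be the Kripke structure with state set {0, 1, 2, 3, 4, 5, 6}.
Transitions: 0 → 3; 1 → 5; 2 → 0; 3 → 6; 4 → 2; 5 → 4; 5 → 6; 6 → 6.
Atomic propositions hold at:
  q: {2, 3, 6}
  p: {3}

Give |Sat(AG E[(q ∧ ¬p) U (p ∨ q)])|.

Sat(¬p) = {0, 1, 2, 4, 5, 6}
Sat(q ∧ ¬p) = {2, 6}
Sat(p ∨ q) = {2, 3, 6}
E[(q ∧ ¬p) U (p ∨ q)]: least fixpoint, start Z0 = Sat((p ∨ q)) = {2, 3, 6}, add states in Sat(q ∧ ¬p) with some successor in Z. Already a fixed point.
Sat(E[(q ∧ ¬p) U (p ∨ q)]) = {2, 3, 6}
AG E[(q ∧ ¬p) U (p ∨ q)]: greatest fixpoint, start Z0 = {2, 3, 6}, keep only states in Sat with every successor in Z. Z1 = {3, 6}; fixed.
Sat(AG E[(q ∧ ¬p) U (p ∨ q)]) = {3, 6}
|Sat(AG E[(q ∧ ¬p) U (p ∨ q)])| = |{3, 6}| = 2.

2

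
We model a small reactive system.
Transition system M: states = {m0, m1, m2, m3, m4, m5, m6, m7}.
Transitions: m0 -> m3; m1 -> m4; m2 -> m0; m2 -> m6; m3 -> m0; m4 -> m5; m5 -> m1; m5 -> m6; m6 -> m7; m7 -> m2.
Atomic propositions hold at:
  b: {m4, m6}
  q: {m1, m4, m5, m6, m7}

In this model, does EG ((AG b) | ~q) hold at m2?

Yes

AG b: greatest fixpoint, start Z0 = {m4, m6}, keep only states in Sat with every successor in Z. Z1 = ∅; fixed.
Sat(AG b) = ∅
Sat(~q) = {m0, m2, m3}
Sat((AG b) | ~q) = {m0, m2, m3}
EG ((AG b) | ~q): greatest fixpoint, start Z0 = {m0, m2, m3}, keep only states in Sat with some successor in Z. Already a fixed point.
Sat(EG ((AG b) | ~q)) = {m0, m2, m3}
m2 ∈ Sat(EG ((AG b) | ~q)) = {m0, m2, m3}, so the formula holds at m2.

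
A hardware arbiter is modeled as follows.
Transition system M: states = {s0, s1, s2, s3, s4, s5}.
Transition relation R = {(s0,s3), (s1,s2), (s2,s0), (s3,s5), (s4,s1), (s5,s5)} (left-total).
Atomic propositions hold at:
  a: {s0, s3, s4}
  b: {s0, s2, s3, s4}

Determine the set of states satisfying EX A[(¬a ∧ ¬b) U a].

Sat(¬a) = {s1, s2, s5}
Sat(¬b) = {s1, s5}
Sat(¬a ∧ ¬b) = {s1, s5}
A[(¬a ∧ ¬b) U a]: least fixpoint, start Z0 = Sat(a) = {s0, s3, s4}, add states in Sat(¬a ∧ ¬b) with every successor in Z. Already a fixed point.
Sat(A[(¬a ∧ ¬b) U a]) = {s0, s3, s4}
Sat(EX A[(¬a ∧ ¬b) U a]) = {s : some successor in {s0, s3, s4}} = {s0, s2}

{s0, s2}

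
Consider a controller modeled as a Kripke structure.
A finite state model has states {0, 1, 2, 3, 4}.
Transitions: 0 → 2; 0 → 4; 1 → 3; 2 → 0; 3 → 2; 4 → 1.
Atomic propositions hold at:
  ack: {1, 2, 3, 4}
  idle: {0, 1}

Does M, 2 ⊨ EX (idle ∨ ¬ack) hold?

Sat(¬ack) = {0}
Sat(idle ∨ ¬ack) = {0, 1}
Sat(EX (idle ∨ ¬ack)) = {s : some successor in {0, 1}} = {2, 4}
2 ∈ Sat(EX (idle ∨ ¬ack)) = {2, 4}, so the formula holds at 2.

Yes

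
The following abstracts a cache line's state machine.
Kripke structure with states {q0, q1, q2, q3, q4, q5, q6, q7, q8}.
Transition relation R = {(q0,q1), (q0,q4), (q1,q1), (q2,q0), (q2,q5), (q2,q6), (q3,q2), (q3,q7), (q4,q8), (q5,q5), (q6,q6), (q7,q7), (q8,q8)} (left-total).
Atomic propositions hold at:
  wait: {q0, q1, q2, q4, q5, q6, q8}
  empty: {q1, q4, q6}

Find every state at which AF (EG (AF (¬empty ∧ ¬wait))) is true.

{q3, q7}

Sat(¬empty) = {q0, q2, q3, q5, q7, q8}
Sat(¬wait) = {q3, q7}
Sat(¬empty ∧ ¬wait) = {q3, q7}
AF (¬empty ∧ ¬wait): least fixpoint, start Z0 = {q3, q7}, add states with every successor in Z. Already a fixed point.
Sat(AF (¬empty ∧ ¬wait)) = {q3, q7}
EG (AF (¬empty ∧ ¬wait)): greatest fixpoint, start Z0 = {q3, q7}, keep only states in Sat with some successor in Z. Already a fixed point.
Sat(EG (AF (¬empty ∧ ¬wait))) = {q3, q7}
AF (EG (AF (¬empty ∧ ¬wait))): least fixpoint, start Z0 = {q3, q7}, add states with every successor in Z. Already a fixed point.
Sat(AF (EG (AF (¬empty ∧ ¬wait)))) = {q3, q7}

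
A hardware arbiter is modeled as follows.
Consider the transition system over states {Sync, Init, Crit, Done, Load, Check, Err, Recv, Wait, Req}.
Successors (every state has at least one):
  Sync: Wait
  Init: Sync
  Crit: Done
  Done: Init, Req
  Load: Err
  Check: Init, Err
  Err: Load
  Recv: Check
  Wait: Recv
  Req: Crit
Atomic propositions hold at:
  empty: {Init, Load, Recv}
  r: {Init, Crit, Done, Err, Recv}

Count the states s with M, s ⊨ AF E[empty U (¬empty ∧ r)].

Sat(¬empty) = {Sync, Crit, Done, Check, Err, Wait, Req}
Sat(¬empty ∧ r) = {Crit, Done, Err}
E[empty U (¬empty ∧ r)]: least fixpoint, start Z0 = Sat((¬empty ∧ r)) = {Crit, Done, Err}, add states in Sat(empty) with some successor in Z. Z1 = {Crit, Done, Load, Err}; fixed.
Sat(E[empty U (¬empty ∧ r)]) = {Crit, Done, Load, Err}
AF E[empty U (¬empty ∧ r)]: least fixpoint, start Z0 = {Crit, Done, Load, Err}, add states with every successor in Z. Z1 = {Crit, Done, Load, Err, Req}; fixed.
Sat(AF E[empty U (¬empty ∧ r)]) = {Crit, Done, Load, Err, Req}
|Sat(AF E[empty U (¬empty ∧ r)])| = |{Crit, Done, Load, Err, Req}| = 5.

5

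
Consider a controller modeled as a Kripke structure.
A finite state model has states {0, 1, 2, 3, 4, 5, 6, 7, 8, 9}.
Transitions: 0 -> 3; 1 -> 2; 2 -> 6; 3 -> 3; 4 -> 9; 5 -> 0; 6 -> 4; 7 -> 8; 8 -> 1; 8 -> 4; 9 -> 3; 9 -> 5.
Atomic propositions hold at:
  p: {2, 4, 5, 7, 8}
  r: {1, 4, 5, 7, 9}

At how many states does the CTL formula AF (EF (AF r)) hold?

AF r: least fixpoint, start Z0 = {1, 4, 5, 7, 9}, add states with every successor in Z. Z1 = {1, 4, 5, 6, 7, 8, 9}; Z2 = {1, 2, 4, 5, 6, 7, 8, 9}; fixed.
Sat(AF r) = {1, 2, 4, 5, 6, 7, 8, 9}
EF (AF r): least fixpoint, start Z0 = {1, 2, 4, 5, 6, 7, 8, 9}, add states with some successor in Z. Already a fixed point.
Sat(EF (AF r)) = {1, 2, 4, 5, 6, 7, 8, 9}
AF (EF (AF r)): least fixpoint, start Z0 = {1, 2, 4, 5, 6, 7, 8, 9}, add states with every successor in Z. Already a fixed point.
Sat(AF (EF (AF r))) = {1, 2, 4, 5, 6, 7, 8, 9}
|Sat(AF (EF (AF r)))| = |{1, 2, 4, 5, 6, 7, 8, 9}| = 8.

8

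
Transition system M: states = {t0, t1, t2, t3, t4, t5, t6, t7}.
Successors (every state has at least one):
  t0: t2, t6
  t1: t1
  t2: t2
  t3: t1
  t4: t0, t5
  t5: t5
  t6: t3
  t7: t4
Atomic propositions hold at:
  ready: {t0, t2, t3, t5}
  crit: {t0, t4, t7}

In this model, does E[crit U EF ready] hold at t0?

EF ready: least fixpoint, start Z0 = {t0, t2, t3, t5}, add states with some successor in Z. Z1 = {t0, t2, t3, t4, t5, t6}; Z2 = {t0, t2, t3, t4, t5, t6, t7}; fixed.
Sat(EF ready) = {t0, t2, t3, t4, t5, t6, t7}
E[crit U EF ready]: least fixpoint, start Z0 = Sat(EF ready) = {t0, t2, t3, t4, t5, t6, t7}, add states in Sat(crit) with some successor in Z. Already a fixed point.
Sat(E[crit U EF ready]) = {t0, t2, t3, t4, t5, t6, t7}
t0 ∈ Sat(E[crit U EF ready]) = {t0, t2, t3, t4, t5, t6, t7}, so the formula holds at t0.

Yes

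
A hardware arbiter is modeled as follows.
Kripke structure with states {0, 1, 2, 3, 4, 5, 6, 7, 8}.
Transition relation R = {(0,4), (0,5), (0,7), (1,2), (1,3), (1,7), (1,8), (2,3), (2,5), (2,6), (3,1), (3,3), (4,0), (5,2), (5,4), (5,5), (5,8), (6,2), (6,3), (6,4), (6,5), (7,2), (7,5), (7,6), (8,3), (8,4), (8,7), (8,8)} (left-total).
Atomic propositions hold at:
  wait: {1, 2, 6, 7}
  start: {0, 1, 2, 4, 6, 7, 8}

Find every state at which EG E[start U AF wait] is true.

{0, 1, 2, 4, 6, 7, 8}

AF wait: least fixpoint, start Z0 = {1, 2, 6, 7}, add states with every successor in Z. Already a fixed point.
Sat(AF wait) = {1, 2, 6, 7}
E[start U AF wait]: least fixpoint, start Z0 = Sat(AF wait) = {1, 2, 6, 7}, add states in Sat(start) with some successor in Z. Z1 = {0, 1, 2, 6, 7, 8}; Z2 = {0, 1, 2, 4, 6, 7, 8}; fixed.
Sat(E[start U AF wait]) = {0, 1, 2, 4, 6, 7, 8}
EG E[start U AF wait]: greatest fixpoint, start Z0 = {0, 1, 2, 4, 6, 7, 8}, keep only states in Sat with some successor in Z. Already a fixed point.
Sat(EG E[start U AF wait]) = {0, 1, 2, 4, 6, 7, 8}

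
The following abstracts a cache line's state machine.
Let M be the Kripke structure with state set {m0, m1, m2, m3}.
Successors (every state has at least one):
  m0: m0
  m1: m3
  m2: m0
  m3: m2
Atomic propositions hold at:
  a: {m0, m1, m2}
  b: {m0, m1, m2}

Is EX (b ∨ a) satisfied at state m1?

Sat(b ∨ a) = {m0, m1, m2}
Sat(EX (b ∨ a)) = {s : some successor in {m0, m1, m2}} = {m0, m2, m3}
m1 ∉ Sat(EX (b ∨ a)) = {m0, m2, m3}, so the formula does not hold at m1.

No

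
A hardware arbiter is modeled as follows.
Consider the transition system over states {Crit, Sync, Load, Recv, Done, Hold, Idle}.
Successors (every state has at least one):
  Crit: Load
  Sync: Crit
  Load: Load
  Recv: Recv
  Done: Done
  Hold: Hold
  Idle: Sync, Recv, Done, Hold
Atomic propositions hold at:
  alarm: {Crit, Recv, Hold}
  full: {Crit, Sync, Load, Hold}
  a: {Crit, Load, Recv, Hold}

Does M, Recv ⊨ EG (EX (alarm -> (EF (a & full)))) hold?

Sat(a & full) = {Crit, Load, Hold}
EF (a & full): least fixpoint, start Z0 = {Crit, Load, Hold}, add states with some successor in Z. Z1 = {Crit, Sync, Load, Hold, Idle}; fixed.
Sat(EF (a & full)) = {Crit, Sync, Load, Hold, Idle}
Sat(alarm -> (EF (a & full))) = {Crit, Sync, Load, Done, Hold, Idle}
Sat(EX (alarm -> (EF (a & full)))) = {s : some successor in {Crit, Sync, Load, Done, Hold, Idle}} = {Crit, Sync, Load, Done, Hold, Idle}
EG (EX (alarm -> (EF (a & full)))): greatest fixpoint, start Z0 = {Crit, Sync, Load, Done, Hold, Idle}, keep only states in Sat with some successor in Z. Already a fixed point.
Sat(EG (EX (alarm -> (EF (a & full))))) = {Crit, Sync, Load, Done, Hold, Idle}
Recv ∉ Sat(EG (EX (alarm -> (EF (a & full))))) = {Crit, Sync, Load, Done, Hold, Idle}, so the formula does not hold at Recv.

No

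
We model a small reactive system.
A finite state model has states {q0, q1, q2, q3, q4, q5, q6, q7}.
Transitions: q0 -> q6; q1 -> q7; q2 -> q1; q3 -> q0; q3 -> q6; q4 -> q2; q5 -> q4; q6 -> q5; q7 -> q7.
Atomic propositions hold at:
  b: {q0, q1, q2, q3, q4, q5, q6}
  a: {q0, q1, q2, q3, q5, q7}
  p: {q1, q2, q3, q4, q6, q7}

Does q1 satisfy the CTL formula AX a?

Yes

Sat(AX a) = {s : every successor in {q0, q1, q2, q3, q5, q7}} = {q1, q2, q4, q6, q7}
q1 ∈ Sat(AX a) = {q1, q2, q4, q6, q7}, so the formula holds at q1.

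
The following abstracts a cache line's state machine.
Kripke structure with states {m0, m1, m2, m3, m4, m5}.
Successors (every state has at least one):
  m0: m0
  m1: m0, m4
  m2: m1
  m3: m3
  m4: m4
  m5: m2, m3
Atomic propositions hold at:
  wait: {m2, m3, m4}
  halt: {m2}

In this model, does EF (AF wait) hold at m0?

No

AF wait: least fixpoint, start Z0 = {m2, m3, m4}, add states with every successor in Z. Z1 = {m2, m3, m4, m5}; fixed.
Sat(AF wait) = {m2, m3, m4, m5}
EF (AF wait): least fixpoint, start Z0 = {m2, m3, m4, m5}, add states with some successor in Z. Z1 = {m1, m2, m3, m4, m5}; fixed.
Sat(EF (AF wait)) = {m1, m2, m3, m4, m5}
m0 ∉ Sat(EF (AF wait)) = {m1, m2, m3, m4, m5}, so the formula does not hold at m0.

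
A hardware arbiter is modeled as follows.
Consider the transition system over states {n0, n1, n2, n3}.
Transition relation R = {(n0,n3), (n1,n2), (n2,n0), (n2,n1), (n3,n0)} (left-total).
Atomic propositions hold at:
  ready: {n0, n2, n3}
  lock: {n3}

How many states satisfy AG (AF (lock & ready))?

Sat(lock & ready) = {n3}
AF (lock & ready): least fixpoint, start Z0 = {n3}, add states with every successor in Z. Z1 = {n0, n3}; fixed.
Sat(AF (lock & ready)) = {n0, n3}
AG (AF (lock & ready)): greatest fixpoint, start Z0 = {n0, n3}, keep only states in Sat with every successor in Z. Already a fixed point.
Sat(AG (AF (lock & ready))) = {n0, n3}
|Sat(AG (AF (lock & ready)))| = |{n0, n3}| = 2.

2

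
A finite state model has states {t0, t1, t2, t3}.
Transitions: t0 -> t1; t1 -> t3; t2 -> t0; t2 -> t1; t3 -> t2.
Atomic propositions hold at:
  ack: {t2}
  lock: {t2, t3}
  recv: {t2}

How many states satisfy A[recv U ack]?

1

A[recv U ack]: least fixpoint, start Z0 = Sat(ack) = {t2}, add states in Sat(recv) with every successor in Z. Already a fixed point.
Sat(A[recv U ack]) = {t2}
|Sat(A[recv U ack])| = |{t2}| = 1.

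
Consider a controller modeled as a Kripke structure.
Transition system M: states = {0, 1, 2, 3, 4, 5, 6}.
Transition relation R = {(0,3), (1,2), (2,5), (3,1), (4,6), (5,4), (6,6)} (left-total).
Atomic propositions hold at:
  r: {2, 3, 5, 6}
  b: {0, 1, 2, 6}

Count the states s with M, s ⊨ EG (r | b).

1

Sat(r | b) = {0, 1, 2, 3, 5, 6}
EG (r | b): greatest fixpoint, start Z0 = {0, 1, 2, 3, 5, 6}, keep only states in Sat with some successor in Z. Z1 = {0, 1, 2, 3, 6}; Z2 = {0, 1, 3, 6}; Z3 = {0, 3, 6}; Z4 = {0, 6}; Z5 = {6}; fixed.
Sat(EG (r | b)) = {6}
|Sat(EG (r | b))| = |{6}| = 1.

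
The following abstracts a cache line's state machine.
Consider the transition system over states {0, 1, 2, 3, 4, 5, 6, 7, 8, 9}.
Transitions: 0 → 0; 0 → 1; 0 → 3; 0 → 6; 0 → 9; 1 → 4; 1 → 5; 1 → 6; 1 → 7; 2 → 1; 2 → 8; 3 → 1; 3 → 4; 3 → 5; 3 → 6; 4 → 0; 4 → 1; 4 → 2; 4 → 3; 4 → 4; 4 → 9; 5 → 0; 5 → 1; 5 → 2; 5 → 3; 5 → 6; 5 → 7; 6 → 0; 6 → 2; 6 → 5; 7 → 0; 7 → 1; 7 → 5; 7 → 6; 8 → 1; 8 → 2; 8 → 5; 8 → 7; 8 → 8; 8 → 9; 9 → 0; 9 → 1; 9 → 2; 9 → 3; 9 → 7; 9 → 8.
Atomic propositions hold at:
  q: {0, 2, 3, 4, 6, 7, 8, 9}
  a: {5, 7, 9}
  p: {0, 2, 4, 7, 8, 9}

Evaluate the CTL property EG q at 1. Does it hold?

EG q: greatest fixpoint, start Z0 = {0, 2, 3, 4, 6, 7, 8, 9}, keep only states in Sat with some successor in Z. Already a fixed point.
Sat(EG q) = {0, 2, 3, 4, 6, 7, 8, 9}
1 ∉ Sat(EG q) = {0, 2, 3, 4, 6, 7, 8, 9}, so the formula does not hold at 1.

No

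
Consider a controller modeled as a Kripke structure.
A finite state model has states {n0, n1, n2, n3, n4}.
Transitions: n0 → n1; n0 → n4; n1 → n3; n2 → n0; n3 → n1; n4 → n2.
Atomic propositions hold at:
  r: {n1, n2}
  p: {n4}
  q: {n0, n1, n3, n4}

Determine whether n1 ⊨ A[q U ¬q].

Sat(¬q) = {n2}
A[q U ¬q]: least fixpoint, start Z0 = Sat(¬q) = {n2}, add states in Sat(q) with every successor in Z. Z1 = {n2, n4}; fixed.
Sat(A[q U ¬q]) = {n2, n4}
n1 ∉ Sat(A[q U ¬q]) = {n2, n4}, so the formula does not hold at n1.

No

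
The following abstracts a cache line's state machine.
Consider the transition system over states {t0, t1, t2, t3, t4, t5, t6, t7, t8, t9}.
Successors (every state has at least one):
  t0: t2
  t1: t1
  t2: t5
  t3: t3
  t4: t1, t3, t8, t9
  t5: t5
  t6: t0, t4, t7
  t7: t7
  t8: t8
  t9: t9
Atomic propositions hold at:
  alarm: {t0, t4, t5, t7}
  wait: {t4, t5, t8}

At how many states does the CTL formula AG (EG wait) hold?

2

EG wait: greatest fixpoint, start Z0 = {t4, t5, t8}, keep only states in Sat with some successor in Z. Already a fixed point.
Sat(EG wait) = {t4, t5, t8}
AG (EG wait): greatest fixpoint, start Z0 = {t4, t5, t8}, keep only states in Sat with every successor in Z. Z1 = {t5, t8}; fixed.
Sat(AG (EG wait)) = {t5, t8}
|Sat(AG (EG wait))| = |{t5, t8}| = 2.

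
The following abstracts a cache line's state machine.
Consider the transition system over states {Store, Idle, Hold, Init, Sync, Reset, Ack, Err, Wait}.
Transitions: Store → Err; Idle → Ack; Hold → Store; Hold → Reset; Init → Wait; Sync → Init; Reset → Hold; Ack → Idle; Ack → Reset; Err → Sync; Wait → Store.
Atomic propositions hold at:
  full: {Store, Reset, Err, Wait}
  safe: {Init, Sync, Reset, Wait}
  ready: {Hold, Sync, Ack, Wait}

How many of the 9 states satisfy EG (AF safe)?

AF safe: least fixpoint, start Z0 = {Init, Sync, Reset, Wait}, add states with every successor in Z. Z1 = {Init, Sync, Reset, Err, Wait}; Z2 = {Store, Init, Sync, Reset, Err, Wait}; Z3 = {Store, Hold, Init, Sync, Reset, Err, Wait}; fixed.
Sat(AF safe) = {Store, Hold, Init, Sync, Reset, Err, Wait}
EG (AF safe): greatest fixpoint, start Z0 = {Store, Hold, Init, Sync, Reset, Err, Wait}, keep only states in Sat with some successor in Z. Already a fixed point.
Sat(EG (AF safe)) = {Store, Hold, Init, Sync, Reset, Err, Wait}
|Sat(EG (AF safe))| = |{Store, Hold, Init, Sync, Reset, Err, Wait}| = 7.

7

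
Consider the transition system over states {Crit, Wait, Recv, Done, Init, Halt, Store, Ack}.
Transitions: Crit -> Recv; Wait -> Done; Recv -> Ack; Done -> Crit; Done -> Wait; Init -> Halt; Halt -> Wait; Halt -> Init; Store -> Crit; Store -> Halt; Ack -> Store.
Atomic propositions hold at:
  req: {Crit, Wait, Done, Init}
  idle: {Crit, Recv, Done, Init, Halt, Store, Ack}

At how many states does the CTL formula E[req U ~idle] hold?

Sat(~idle) = {Wait}
E[req U ~idle]: least fixpoint, start Z0 = Sat(~idle) = {Wait}, add states in Sat(req) with some successor in Z. Z1 = {Wait, Done}; fixed.
Sat(E[req U ~idle]) = {Wait, Done}
|Sat(E[req U ~idle])| = |{Wait, Done}| = 2.

2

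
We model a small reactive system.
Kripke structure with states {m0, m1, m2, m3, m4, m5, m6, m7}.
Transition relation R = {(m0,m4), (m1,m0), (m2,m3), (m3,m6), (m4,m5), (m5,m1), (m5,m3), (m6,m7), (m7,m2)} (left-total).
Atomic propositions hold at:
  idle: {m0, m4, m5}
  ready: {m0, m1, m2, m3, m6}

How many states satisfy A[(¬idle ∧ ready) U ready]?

5

Sat(¬idle) = {m1, m2, m3, m6, m7}
Sat(¬idle ∧ ready) = {m1, m2, m3, m6}
A[(¬idle ∧ ready) U ready]: least fixpoint, start Z0 = Sat(ready) = {m0, m1, m2, m3, m6}, add states in Sat(¬idle ∧ ready) with every successor in Z. Already a fixed point.
Sat(A[(¬idle ∧ ready) U ready]) = {m0, m1, m2, m3, m6}
|Sat(A[(¬idle ∧ ready) U ready])| = |{m0, m1, m2, m3, m6}| = 5.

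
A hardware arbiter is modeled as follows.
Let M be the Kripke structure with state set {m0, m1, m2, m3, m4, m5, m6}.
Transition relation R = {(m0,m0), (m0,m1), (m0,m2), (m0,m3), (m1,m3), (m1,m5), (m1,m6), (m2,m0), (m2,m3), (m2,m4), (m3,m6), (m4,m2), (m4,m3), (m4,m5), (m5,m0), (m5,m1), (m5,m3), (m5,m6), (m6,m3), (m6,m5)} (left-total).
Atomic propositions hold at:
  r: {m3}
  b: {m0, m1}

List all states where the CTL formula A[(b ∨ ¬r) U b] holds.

{m0, m1}

Sat(¬r) = {m0, m1, m2, m4, m5, m6}
Sat(b ∨ ¬r) = {m0, m1, m2, m4, m5, m6}
A[(b ∨ ¬r) U b]: least fixpoint, start Z0 = Sat(b) = {m0, m1}, add states in Sat(b ∨ ¬r) with every successor in Z. Already a fixed point.
Sat(A[(b ∨ ¬r) U b]) = {m0, m1}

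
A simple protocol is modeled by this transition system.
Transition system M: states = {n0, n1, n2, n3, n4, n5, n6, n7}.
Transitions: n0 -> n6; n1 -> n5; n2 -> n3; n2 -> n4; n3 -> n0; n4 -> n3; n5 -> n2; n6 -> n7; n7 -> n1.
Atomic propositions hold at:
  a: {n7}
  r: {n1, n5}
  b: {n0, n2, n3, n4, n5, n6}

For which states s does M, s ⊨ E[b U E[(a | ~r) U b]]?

Sat(~r) = {n0, n2, n3, n4, n6, n7}
Sat(a | ~r) = {n0, n2, n3, n4, n6, n7}
E[(a | ~r) U b]: least fixpoint, start Z0 = Sat(b) = {n0, n2, n3, n4, n5, n6}, add states in Sat(a | ~r) with some successor in Z. Already a fixed point.
Sat(E[(a | ~r) U b]) = {n0, n2, n3, n4, n5, n6}
E[b U E[(a | ~r) U b]]: least fixpoint, start Z0 = Sat(E[(a | ~r) U b]) = {n0, n2, n3, n4, n5, n6}, add states in Sat(b) with some successor in Z. Already a fixed point.
Sat(E[b U E[(a | ~r) U b]]) = {n0, n2, n3, n4, n5, n6}

{n0, n2, n3, n4, n5, n6}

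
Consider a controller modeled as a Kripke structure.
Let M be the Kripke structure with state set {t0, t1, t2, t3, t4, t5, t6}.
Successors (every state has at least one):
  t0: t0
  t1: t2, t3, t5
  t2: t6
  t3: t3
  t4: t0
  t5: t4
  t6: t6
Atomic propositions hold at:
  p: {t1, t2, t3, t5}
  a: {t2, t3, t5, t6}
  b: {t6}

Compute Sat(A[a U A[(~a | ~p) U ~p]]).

{t0, t2, t4, t5, t6}

Sat(~a) = {t0, t1, t4}
Sat(~p) = {t0, t4, t6}
Sat(~a | ~p) = {t0, t1, t4, t6}
A[(~a | ~p) U ~p]: least fixpoint, start Z0 = Sat(~p) = {t0, t4, t6}, add states in Sat(~a | ~p) with every successor in Z. Already a fixed point.
Sat(A[(~a | ~p) U ~p]) = {t0, t4, t6}
A[a U A[(~a | ~p) U ~p]]: least fixpoint, start Z0 = Sat(A[(~a | ~p) U ~p]) = {t0, t4, t6}, add states in Sat(a) with every successor in Z. Z1 = {t0, t2, t4, t5, t6}; fixed.
Sat(A[a U A[(~a | ~p) U ~p]]) = {t0, t2, t4, t5, t6}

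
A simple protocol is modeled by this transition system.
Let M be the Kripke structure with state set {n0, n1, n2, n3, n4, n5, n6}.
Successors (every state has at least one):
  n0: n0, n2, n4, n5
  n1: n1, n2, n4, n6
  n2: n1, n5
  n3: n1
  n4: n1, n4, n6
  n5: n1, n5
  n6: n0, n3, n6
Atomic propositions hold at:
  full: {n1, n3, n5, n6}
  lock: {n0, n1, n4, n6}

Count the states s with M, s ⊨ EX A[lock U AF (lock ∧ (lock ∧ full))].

Sat(lock ∧ full) = {n1, n6}
Sat(lock ∧ (lock ∧ full)) = {n1, n6}
AF (lock ∧ (lock ∧ full)): least fixpoint, start Z0 = {n1, n6}, add states with every successor in Z. Z1 = {n1, n3, n6}; fixed.
Sat(AF (lock ∧ (lock ∧ full))) = {n1, n3, n6}
A[lock U AF (lock ∧ (lock ∧ full))]: least fixpoint, start Z0 = Sat(AF (lock ∧ (lock ∧ full))) = {n1, n3, n6}, add states in Sat(lock) with every successor in Z. Already a fixed point.
Sat(A[lock U AF (lock ∧ (lock ∧ full))]) = {n1, n3, n6}
Sat(EX A[lock U AF (lock ∧ (lock ∧ full))]) = {s : some successor in {n1, n3, n6}} = {n1, n2, n3, n4, n5, n6}
|Sat(EX A[lock U AF (lock ∧ (lock ∧ full))])| = |{n1, n2, n3, n4, n5, n6}| = 6.

6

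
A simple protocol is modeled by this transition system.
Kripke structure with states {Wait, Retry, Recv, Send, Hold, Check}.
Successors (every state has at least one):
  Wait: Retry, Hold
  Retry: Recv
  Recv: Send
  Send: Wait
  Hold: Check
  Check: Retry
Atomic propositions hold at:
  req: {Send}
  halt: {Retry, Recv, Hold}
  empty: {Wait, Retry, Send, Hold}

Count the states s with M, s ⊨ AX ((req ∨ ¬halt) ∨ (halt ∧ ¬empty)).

4

Sat(¬halt) = {Wait, Send, Check}
Sat(req ∨ ¬halt) = {Wait, Send, Check}
Sat(¬empty) = {Recv, Check}
Sat(halt ∧ ¬empty) = {Recv}
Sat((req ∨ ¬halt) ∨ (halt ∧ ¬empty)) = {Wait, Recv, Send, Check}
Sat(AX ((req ∨ ¬halt) ∨ (halt ∧ ¬empty))) = {s : every successor in {Wait, Recv, Send, Check}} = {Retry, Recv, Send, Hold}
|Sat(AX ((req ∨ ¬halt) ∨ (halt ∧ ¬empty)))| = |{Retry, Recv, Send, Hold}| = 4.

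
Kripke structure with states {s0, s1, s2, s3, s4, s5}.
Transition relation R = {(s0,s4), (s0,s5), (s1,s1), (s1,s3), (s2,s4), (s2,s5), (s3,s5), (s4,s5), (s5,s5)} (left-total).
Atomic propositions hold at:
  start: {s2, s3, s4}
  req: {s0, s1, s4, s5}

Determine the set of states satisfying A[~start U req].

{s0, s1, s4, s5}

Sat(~start) = {s0, s1, s5}
A[~start U req]: least fixpoint, start Z0 = Sat(req) = {s0, s1, s4, s5}, add states in Sat(~start) with every successor in Z. Already a fixed point.
Sat(A[~start U req]) = {s0, s1, s4, s5}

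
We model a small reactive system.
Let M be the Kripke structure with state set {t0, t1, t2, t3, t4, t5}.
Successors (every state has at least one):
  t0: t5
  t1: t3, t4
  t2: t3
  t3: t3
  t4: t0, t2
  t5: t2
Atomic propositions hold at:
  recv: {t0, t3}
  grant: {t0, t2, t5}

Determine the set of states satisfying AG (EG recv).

{t3}

EG recv: greatest fixpoint, start Z0 = {t0, t3}, keep only states in Sat with some successor in Z. Z1 = {t3}; fixed.
Sat(EG recv) = {t3}
AG (EG recv): greatest fixpoint, start Z0 = {t3}, keep only states in Sat with every successor in Z. Already a fixed point.
Sat(AG (EG recv)) = {t3}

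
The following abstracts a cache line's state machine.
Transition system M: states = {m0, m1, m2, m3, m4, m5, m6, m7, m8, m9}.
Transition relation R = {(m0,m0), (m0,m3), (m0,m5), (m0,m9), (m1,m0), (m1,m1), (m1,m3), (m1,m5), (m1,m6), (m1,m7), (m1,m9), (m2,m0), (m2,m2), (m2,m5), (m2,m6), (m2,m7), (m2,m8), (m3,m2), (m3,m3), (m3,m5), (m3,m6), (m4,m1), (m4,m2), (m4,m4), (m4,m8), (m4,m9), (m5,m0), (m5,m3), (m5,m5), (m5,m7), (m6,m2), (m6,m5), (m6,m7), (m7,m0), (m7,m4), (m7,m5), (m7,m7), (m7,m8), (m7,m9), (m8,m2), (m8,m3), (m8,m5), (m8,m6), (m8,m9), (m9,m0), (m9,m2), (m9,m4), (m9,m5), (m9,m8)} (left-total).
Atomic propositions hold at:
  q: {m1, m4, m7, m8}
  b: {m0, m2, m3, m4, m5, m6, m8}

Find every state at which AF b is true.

{m0, m2, m3, m4, m5, m6, m8, m9}

AF b: least fixpoint, start Z0 = {m0, m2, m3, m4, m5, m6, m8}, add states with every successor in Z. Z1 = {m0, m2, m3, m4, m5, m6, m8, m9}; fixed.
Sat(AF b) = {m0, m2, m3, m4, m5, m6, m8, m9}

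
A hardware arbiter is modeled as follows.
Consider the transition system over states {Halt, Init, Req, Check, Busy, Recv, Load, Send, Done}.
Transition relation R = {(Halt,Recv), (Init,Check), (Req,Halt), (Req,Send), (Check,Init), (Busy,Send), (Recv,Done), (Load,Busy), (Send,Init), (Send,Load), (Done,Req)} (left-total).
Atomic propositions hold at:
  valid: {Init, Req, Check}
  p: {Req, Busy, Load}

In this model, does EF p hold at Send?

Yes

EF p: least fixpoint, start Z0 = {Req, Busy, Load}, add states with some successor in Z. Z1 = {Req, Busy, Load, Send, Done}; Z2 = {Req, Busy, Recv, Load, Send, Done}; Z3 = {Halt, Req, Busy, Recv, Load, Send, Done}; fixed.
Sat(EF p) = {Halt, Req, Busy, Recv, Load, Send, Done}
Send ∈ Sat(EF p) = {Halt, Req, Busy, Recv, Load, Send, Done}, so the formula holds at Send.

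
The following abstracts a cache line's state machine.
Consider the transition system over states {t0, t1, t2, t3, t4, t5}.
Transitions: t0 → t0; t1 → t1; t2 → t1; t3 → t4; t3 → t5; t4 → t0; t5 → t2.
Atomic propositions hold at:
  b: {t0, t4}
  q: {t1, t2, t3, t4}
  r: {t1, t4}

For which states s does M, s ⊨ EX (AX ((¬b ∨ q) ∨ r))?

{t1, t2, t3, t5}

Sat(¬b) = {t1, t2, t3, t5}
Sat(¬b ∨ q) = {t1, t2, t3, t4, t5}
Sat((¬b ∨ q) ∨ r) = {t1, t2, t3, t4, t5}
Sat(AX ((¬b ∨ q) ∨ r)) = {s : every successor in {t1, t2, t3, t4, t5}} = {t1, t2, t3, t5}
Sat(EX (AX ((¬b ∨ q) ∨ r))) = {s : some successor in {t1, t2, t3, t5}} = {t1, t2, t3, t5}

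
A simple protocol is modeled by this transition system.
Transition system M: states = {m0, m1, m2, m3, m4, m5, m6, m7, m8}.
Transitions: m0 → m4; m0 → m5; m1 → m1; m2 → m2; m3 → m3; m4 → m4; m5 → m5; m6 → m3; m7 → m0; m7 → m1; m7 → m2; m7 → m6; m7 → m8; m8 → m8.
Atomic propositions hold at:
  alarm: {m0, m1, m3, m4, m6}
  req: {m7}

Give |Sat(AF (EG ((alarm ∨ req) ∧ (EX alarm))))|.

Sat(alarm ∨ req) = {m0, m1, m3, m4, m6, m7}
Sat(EX alarm) = {s : some successor in {m0, m1, m3, m4, m6}} = {m0, m1, m3, m4, m6, m7}
Sat((alarm ∨ req) ∧ (EX alarm)) = {m0, m1, m3, m4, m6, m7}
EG ((alarm ∨ req) ∧ (EX alarm)): greatest fixpoint, start Z0 = {m0, m1, m3, m4, m6, m7}, keep only states in Sat with some successor in Z. Already a fixed point.
Sat(EG ((alarm ∨ req) ∧ (EX alarm))) = {m0, m1, m3, m4, m6, m7}
AF (EG ((alarm ∨ req) ∧ (EX alarm))): least fixpoint, start Z0 = {m0, m1, m3, m4, m6, m7}, add states with every successor in Z. Already a fixed point.
Sat(AF (EG ((alarm ∨ req) ∧ (EX alarm)))) = {m0, m1, m3, m4, m6, m7}
|Sat(AF (EG ((alarm ∨ req) ∧ (EX alarm))))| = |{m0, m1, m3, m4, m6, m7}| = 6.

6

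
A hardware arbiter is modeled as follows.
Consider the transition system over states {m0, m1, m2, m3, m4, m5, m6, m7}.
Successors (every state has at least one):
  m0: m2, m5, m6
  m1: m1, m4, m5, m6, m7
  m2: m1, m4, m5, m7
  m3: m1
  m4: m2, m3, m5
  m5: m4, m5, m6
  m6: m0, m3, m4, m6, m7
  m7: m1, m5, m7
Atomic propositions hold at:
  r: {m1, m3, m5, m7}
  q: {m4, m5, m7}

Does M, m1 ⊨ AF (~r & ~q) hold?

Sat(~r) = {m0, m2, m4, m6}
Sat(~q) = {m0, m1, m2, m3, m6}
Sat(~r & ~q) = {m0, m2, m6}
AF (~r & ~q): least fixpoint, start Z0 = {m0, m2, m6}, add states with every successor in Z. Already a fixed point.
Sat(AF (~r & ~q)) = {m0, m2, m6}
m1 ∉ Sat(AF (~r & ~q)) = {m0, m2, m6}, so the formula does not hold at m1.

No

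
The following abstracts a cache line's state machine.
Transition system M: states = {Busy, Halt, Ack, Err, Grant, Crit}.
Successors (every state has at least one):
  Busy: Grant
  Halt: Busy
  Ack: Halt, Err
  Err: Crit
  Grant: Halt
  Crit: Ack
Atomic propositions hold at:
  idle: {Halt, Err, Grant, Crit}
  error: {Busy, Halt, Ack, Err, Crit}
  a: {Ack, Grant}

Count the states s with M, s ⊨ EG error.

3

EG error: greatest fixpoint, start Z0 = {Busy, Halt, Ack, Err, Crit}, keep only states in Sat with some successor in Z. Z1 = {Halt, Ack, Err, Crit}; Z2 = {Ack, Err, Crit}; fixed.
Sat(EG error) = {Ack, Err, Crit}
|Sat(EG error)| = |{Ack, Err, Crit}| = 3.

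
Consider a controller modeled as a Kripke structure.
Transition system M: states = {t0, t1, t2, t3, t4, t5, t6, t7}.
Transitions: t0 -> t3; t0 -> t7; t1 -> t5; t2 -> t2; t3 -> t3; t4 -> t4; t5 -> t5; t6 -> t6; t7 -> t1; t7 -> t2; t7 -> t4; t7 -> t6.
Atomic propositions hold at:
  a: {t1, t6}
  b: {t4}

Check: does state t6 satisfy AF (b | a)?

Yes

Sat(b | a) = {t1, t4, t6}
AF (b | a): least fixpoint, start Z0 = {t1, t4, t6}, add states with every successor in Z. Already a fixed point.
Sat(AF (b | a)) = {t1, t4, t6}
t6 ∈ Sat(AF (b | a)) = {t1, t4, t6}, so the formula holds at t6.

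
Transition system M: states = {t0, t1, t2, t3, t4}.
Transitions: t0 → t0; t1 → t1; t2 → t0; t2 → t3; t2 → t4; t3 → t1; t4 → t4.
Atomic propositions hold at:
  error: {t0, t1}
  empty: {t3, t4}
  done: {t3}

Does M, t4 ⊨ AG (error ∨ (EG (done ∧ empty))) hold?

No

Sat(done ∧ empty) = {t3}
EG (done ∧ empty): greatest fixpoint, start Z0 = {t3}, keep only states in Sat with some successor in Z. Z1 = ∅; fixed.
Sat(EG (done ∧ empty)) = ∅
Sat(error ∨ (EG (done ∧ empty))) = {t0, t1}
AG (error ∨ (EG (done ∧ empty))): greatest fixpoint, start Z0 = {t0, t1}, keep only states in Sat with every successor in Z. Already a fixed point.
Sat(AG (error ∨ (EG (done ∧ empty)))) = {t0, t1}
t4 ∉ Sat(AG (error ∨ (EG (done ∧ empty)))) = {t0, t1}, so the formula does not hold at t4.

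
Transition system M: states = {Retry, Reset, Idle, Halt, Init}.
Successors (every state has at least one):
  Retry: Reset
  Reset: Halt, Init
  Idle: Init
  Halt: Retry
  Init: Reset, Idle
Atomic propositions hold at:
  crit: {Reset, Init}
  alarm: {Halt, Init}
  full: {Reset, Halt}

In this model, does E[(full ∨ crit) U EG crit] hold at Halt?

Sat(full ∨ crit) = {Reset, Halt, Init}
EG crit: greatest fixpoint, start Z0 = {Reset, Init}, keep only states in Sat with some successor in Z. Already a fixed point.
Sat(EG crit) = {Reset, Init}
E[(full ∨ crit) U EG crit]: least fixpoint, start Z0 = Sat(EG crit) = {Reset, Init}, add states in Sat(full ∨ crit) with some successor in Z. Already a fixed point.
Sat(E[(full ∨ crit) U EG crit]) = {Reset, Init}
Halt ∉ Sat(E[(full ∨ crit) U EG crit]) = {Reset, Init}, so the formula does not hold at Halt.

No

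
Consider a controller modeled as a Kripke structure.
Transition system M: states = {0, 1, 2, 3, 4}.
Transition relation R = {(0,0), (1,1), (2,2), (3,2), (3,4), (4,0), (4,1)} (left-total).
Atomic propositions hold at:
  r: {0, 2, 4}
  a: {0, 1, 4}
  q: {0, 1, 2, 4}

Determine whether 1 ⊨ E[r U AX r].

No

Sat(AX r) = {s : every successor in {0, 2, 4}} = {0, 2, 3}
E[r U AX r]: least fixpoint, start Z0 = Sat(AX r) = {0, 2, 3}, add states in Sat(r) with some successor in Z. Z1 = {0, 2, 3, 4}; fixed.
Sat(E[r U AX r]) = {0, 2, 3, 4}
1 ∉ Sat(E[r U AX r]) = {0, 2, 3, 4}, so the formula does not hold at 1.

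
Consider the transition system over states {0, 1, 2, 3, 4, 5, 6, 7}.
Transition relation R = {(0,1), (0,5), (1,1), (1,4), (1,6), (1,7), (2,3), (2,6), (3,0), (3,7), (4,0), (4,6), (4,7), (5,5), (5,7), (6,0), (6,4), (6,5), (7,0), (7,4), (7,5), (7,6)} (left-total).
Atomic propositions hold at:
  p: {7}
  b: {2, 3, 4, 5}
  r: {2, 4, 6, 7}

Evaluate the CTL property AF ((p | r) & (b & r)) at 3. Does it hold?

Sat(p | r) = {2, 4, 6, 7}
Sat(b & r) = {2, 4}
Sat((p | r) & (b & r)) = {2, 4}
AF ((p | r) & (b & r)): least fixpoint, start Z0 = {2, 4}, add states with every successor in Z. Already a fixed point.
Sat(AF ((p | r) & (b & r))) = {2, 4}
3 ∉ Sat(AF ((p | r) & (b & r))) = {2, 4}, so the formula does not hold at 3.

No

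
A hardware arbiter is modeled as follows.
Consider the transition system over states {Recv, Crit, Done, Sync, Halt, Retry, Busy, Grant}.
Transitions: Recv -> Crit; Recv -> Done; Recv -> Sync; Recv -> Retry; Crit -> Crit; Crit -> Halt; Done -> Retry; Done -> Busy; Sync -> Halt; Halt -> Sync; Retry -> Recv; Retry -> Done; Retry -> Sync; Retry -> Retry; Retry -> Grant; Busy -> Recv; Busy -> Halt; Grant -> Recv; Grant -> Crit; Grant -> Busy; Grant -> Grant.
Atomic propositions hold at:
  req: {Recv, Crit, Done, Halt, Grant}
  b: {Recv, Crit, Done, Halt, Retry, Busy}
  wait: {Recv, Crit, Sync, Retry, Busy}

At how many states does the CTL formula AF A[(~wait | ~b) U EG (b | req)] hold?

6

Sat(~wait) = {Done, Halt, Grant}
Sat(~b) = {Sync, Grant}
Sat(~wait | ~b) = {Done, Sync, Halt, Grant}
Sat(b | req) = {Recv, Crit, Done, Halt, Retry, Busy, Grant}
EG (b | req): greatest fixpoint, start Z0 = {Recv, Crit, Done, Halt, Retry, Busy, Grant}, keep only states in Sat with some successor in Z. Z1 = {Recv, Crit, Done, Retry, Busy, Grant}; fixed.
Sat(EG (b | req)) = {Recv, Crit, Done, Retry, Busy, Grant}
A[(~wait | ~b) U EG (b | req)]: least fixpoint, start Z0 = Sat(EG (b | req)) = {Recv, Crit, Done, Retry, Busy, Grant}, add states in Sat(~wait | ~b) with every successor in Z. Already a fixed point.
Sat(A[(~wait | ~b) U EG (b | req)]) = {Recv, Crit, Done, Retry, Busy, Grant}
AF A[(~wait | ~b) U EG (b | req)]: least fixpoint, start Z0 = {Recv, Crit, Done, Retry, Busy, Grant}, add states with every successor in Z. Already a fixed point.
Sat(AF A[(~wait | ~b) U EG (b | req)]) = {Recv, Crit, Done, Retry, Busy, Grant}
|Sat(AF A[(~wait | ~b) U EG (b | req)])| = |{Recv, Crit, Done, Retry, Busy, Grant}| = 6.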